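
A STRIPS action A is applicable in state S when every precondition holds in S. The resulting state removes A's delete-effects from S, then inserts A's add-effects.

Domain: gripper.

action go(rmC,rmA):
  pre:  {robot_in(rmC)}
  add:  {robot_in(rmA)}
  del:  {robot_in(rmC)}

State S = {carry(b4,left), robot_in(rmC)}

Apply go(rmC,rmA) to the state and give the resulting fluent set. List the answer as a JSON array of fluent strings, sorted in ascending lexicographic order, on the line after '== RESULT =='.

Progress:
  pre ⊆ S: {robot_in(rmC)} ⊆ S  — applicable
  S \ del = {carry(b4,left)}
  ∪ add   = {carry(b4,left), robot_in(rmA)}

== RESULT ==
["carry(b4,left)", "robot_in(rmA)"]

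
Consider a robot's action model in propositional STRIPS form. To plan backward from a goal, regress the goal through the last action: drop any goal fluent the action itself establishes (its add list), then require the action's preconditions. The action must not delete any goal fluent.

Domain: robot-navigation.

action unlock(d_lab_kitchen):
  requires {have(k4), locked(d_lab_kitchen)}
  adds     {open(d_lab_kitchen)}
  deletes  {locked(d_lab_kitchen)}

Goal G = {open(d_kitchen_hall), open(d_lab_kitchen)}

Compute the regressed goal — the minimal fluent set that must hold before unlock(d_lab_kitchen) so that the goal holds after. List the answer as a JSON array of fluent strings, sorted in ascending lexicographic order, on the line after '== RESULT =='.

Regress:
  G ∩ del = {}  (empty — regression defined)
  G \ add = {open(d_kitchen_hall), open(d_lab_kitchen)} \ {open(d_lab_kitchen)} = {open(d_kitchen_hall)}
  ∪ pre   = {open(d_kitchen_hall)} ∪ {have(k4), locked(d_lab_kitchen)}
          = {have(k4), locked(d_lab_kitchen), open(d_kitchen_hall)}

== RESULT ==
["have(k4)", "locked(d_lab_kitchen)", "open(d_kitchen_hall)"]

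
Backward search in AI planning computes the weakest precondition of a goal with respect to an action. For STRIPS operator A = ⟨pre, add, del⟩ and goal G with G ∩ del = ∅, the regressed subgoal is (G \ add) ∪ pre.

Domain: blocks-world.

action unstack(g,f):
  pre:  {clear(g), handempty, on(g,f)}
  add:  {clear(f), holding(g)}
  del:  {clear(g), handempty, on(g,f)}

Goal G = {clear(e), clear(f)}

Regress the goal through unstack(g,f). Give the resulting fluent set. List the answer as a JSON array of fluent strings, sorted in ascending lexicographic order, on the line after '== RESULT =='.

Compute (G \ add) ∪ pre:
  G ∩ del = {}  (empty — regression defined)
  G \ add = {clear(e), clear(f)} \ {clear(f), holding(g)} = {clear(e)}
  ∪ pre   = {clear(e)} ∪ {clear(g), handempty, on(g,f)}
          = {clear(e), clear(g), handempty, on(g,f)}

== RESULT ==
["clear(e)", "clear(g)", "handempty", "on(g,f)"]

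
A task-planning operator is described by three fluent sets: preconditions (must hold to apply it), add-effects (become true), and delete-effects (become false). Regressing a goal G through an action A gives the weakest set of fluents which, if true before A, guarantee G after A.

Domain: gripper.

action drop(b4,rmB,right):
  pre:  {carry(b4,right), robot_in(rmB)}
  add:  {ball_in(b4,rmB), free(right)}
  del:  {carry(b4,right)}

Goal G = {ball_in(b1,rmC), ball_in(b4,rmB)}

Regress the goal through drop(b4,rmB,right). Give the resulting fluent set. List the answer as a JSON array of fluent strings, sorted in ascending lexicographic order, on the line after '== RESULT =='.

Regress:
  G ∩ del = {}  (empty — regression defined)
  G \ add = {ball_in(b1,rmC), ball_in(b4,rmB)} \ {ball_in(b4,rmB), free(right)} = {ball_in(b1,rmC)}
  ∪ pre   = {ball_in(b1,rmC)} ∪ {carry(b4,right), robot_in(rmB)}
          = {ball_in(b1,rmC), carry(b4,right), robot_in(rmB)}

== RESULT ==
["ball_in(b1,rmC)", "carry(b4,right)", "robot_in(rmB)"]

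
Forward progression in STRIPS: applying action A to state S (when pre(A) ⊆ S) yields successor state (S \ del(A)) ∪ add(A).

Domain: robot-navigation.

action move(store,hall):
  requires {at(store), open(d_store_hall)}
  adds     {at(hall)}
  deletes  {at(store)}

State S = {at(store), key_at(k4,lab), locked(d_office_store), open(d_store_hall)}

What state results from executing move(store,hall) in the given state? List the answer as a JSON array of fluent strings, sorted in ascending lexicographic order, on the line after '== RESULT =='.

Progress:
  pre ⊆ S: {at(store), open(d_store_hall)} ⊆ S  — applicable
  S \ del = {key_at(k4,lab), locked(d_office_store), open(d_store_hall)}
  ∪ add   = {at(hall), key_at(k4,lab), locked(d_office_store), open(d_store_hall)}

== RESULT ==
["at(hall)", "key_at(k4,lab)", "locked(d_office_store)", "open(d_store_hall)"]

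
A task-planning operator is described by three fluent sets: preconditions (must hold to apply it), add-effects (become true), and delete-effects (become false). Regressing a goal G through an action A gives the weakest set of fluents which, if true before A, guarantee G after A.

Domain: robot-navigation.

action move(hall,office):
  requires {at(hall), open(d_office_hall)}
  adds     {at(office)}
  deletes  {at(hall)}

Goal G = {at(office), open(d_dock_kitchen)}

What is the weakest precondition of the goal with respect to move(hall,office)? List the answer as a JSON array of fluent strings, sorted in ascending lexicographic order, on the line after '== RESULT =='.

Compute (G \ add) ∪ pre:
  G ∩ del = {}  (empty — regression defined)
  G \ add = {at(office), open(d_dock_kitchen)} \ {at(office)} = {open(d_dock_kitchen)}
  ∪ pre   = {open(d_dock_kitchen)} ∪ {at(hall), open(d_office_hall)}
          = {at(hall), open(d_dock_kitchen), open(d_office_hall)}

== RESULT ==
["at(hall)", "open(d_dock_kitchen)", "open(d_office_hall)"]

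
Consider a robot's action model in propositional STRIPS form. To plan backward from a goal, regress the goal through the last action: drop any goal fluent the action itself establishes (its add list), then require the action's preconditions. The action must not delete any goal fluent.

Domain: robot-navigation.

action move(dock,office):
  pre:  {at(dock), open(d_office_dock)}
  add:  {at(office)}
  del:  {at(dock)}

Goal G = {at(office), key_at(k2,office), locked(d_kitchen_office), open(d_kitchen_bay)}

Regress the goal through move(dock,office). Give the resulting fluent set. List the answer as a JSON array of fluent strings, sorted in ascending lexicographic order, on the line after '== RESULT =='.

Regress:
  G ∩ del = {}  (empty — regression defined)
  G \ add = {at(office), key_at(k2,office), locked(d_kitchen_office), open(d_kitchen_bay)} \ {at(office)} = {key_at(k2,office), locked(d_kitchen_office), open(d_kitchen_bay)}
  ∪ pre   = {key_at(k2,office), locked(d_kitchen_office), open(d_kitchen_bay)} ∪ {at(dock), open(d_office_dock)}
          = {at(dock), key_at(k2,office), locked(d_kitchen_office), open(d_kitchen_bay), open(d_office_dock)}

== RESULT ==
["at(dock)", "key_at(k2,office)", "locked(d_kitchen_office)", "open(d_kitchen_bay)", "open(d_office_dock)"]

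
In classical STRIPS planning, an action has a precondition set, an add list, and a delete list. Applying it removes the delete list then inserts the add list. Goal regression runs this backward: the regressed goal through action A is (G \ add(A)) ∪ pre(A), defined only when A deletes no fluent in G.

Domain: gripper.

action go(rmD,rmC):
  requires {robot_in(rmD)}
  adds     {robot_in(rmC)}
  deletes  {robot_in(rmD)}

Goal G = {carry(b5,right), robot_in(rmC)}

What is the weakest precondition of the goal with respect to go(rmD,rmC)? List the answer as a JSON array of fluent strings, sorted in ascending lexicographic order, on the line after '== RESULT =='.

Regress:
  G ∩ del = {}  (empty — regression defined)
  G \ add = {carry(b5,right), robot_in(rmC)} \ {robot_in(rmC)} = {carry(b5,right)}
  ∪ pre   = {carry(b5,right)} ∪ {robot_in(rmD)}
          = {carry(b5,right), robot_in(rmD)}

== RESULT ==
["carry(b5,right)", "robot_in(rmD)"]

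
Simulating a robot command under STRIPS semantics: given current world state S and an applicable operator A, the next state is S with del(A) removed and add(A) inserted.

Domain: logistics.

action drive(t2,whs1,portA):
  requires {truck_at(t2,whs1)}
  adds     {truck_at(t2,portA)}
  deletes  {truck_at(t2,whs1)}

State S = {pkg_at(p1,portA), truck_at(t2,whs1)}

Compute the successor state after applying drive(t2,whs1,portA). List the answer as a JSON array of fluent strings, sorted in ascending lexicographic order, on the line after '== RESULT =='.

Compute (S \ del) ∪ add:
  pre ⊆ S: {truck_at(t2,whs1)} ⊆ S  — applicable
  S \ del = {pkg_at(p1,portA)}
  ∪ add   = {pkg_at(p1,portA), truck_at(t2,portA)}

== RESULT ==
["pkg_at(p1,portA)", "truck_at(t2,portA)"]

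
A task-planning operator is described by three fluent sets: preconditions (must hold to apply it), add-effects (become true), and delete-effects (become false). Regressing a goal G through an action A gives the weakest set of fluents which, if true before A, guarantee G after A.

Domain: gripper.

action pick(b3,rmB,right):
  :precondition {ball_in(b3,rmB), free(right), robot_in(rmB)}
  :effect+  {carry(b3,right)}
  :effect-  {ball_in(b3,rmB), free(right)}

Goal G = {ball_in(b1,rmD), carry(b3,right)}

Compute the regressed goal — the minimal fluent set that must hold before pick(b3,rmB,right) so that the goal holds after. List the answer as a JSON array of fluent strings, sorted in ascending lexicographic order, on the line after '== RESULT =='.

Compute (G \ add) ∪ pre:
  G ∩ del = {}  (empty — regression defined)
  G \ add = {ball_in(b1,rmD), carry(b3,right)} \ {carry(b3,right)} = {ball_in(b1,rmD)}
  ∪ pre   = {ball_in(b1,rmD)} ∪ {ball_in(b3,rmB), free(right), robot_in(rmB)}
          = {ball_in(b1,rmD), ball_in(b3,rmB), free(right), robot_in(rmB)}

== RESULT ==
["ball_in(b1,rmD)", "ball_in(b3,rmB)", "free(right)", "robot_in(rmB)"]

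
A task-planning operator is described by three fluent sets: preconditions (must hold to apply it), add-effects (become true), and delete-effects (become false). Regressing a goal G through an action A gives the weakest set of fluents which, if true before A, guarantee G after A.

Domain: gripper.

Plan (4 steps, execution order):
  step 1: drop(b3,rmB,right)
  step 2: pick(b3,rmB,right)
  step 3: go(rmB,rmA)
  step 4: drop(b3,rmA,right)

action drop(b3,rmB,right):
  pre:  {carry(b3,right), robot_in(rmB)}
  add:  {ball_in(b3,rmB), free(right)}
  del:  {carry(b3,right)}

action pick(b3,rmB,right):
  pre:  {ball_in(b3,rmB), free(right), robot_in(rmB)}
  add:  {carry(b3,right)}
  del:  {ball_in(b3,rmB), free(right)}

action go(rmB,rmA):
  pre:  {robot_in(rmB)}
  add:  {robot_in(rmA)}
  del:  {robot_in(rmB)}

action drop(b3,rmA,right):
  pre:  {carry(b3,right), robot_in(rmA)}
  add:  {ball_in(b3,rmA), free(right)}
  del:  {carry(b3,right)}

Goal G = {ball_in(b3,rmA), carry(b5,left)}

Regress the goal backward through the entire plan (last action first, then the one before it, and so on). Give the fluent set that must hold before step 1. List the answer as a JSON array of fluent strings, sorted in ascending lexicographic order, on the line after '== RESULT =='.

Work backward from the goal:
  through step 4 (drop(b3,rmA,right)): drop {ball_in(b3,rmA)}, keep {carry(b5,left)}, require {carry(b3,right), robot_in(rmA)}
    → {carry(b3,right), carry(b5,left), robot_in(rmA)}
  through step 3 (go(rmB,rmA)): drop {robot_in(rmA)}, keep {carry(b3,right), carry(b5,left)}, require {robot_in(rmB)}
    → {carry(b3,right), carry(b5,left), robot_in(rmB)}
  through step 2 (pick(b3,rmB,right)): drop {carry(b3,right)}, keep {carry(b5,left), robot_in(rmB)}, require {ball_in(b3,rmB), free(right), robot_in(rmB)}
    → {ball_in(b3,rmB), carry(b5,left), free(right), robot_in(rmB)}
  through step 1 (drop(b3,rmB,right)): drop {ball_in(b3,rmB), free(right)}, keep {carry(b5,left), robot_in(rmB)}, require {carry(b3,right), robot_in(rmB)}
    → {carry(b3,right), carry(b5,left), robot_in(rmB)}

== RESULT ==
["carry(b3,right)", "carry(b5,left)", "robot_in(rmB)"]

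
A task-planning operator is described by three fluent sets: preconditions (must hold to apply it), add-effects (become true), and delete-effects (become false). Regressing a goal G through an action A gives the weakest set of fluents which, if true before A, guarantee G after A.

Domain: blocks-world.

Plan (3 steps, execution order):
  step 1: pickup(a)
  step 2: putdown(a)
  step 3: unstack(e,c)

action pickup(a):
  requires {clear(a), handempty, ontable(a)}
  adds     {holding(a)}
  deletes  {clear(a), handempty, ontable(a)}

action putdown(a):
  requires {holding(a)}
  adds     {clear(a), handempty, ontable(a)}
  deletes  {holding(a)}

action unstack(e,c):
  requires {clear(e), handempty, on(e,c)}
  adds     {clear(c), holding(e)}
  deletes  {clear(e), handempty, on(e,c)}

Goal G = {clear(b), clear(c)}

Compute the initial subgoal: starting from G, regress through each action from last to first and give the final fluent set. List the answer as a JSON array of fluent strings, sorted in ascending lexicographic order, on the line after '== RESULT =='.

Regress step by step:
  through step 3 (unstack(e,c)): drop {clear(c)}, keep {clear(b)}, require {clear(e), handempty, on(e,c)}
    → {clear(b), clear(e), handempty, on(e,c)}
  through step 2 (putdown(a)): drop {handempty}, keep {clear(b), clear(e), on(e,c)}, require {holding(a)}
    → {clear(b), clear(e), holding(a), on(e,c)}
  through step 1 (pickup(a)): drop {holding(a)}, keep {clear(b), clear(e), on(e,c)}, require {clear(a), handempty, ontable(a)}
    → {clear(a), clear(b), clear(e), handempty, on(e,c), ontable(a)}

== RESULT ==
["clear(a)", "clear(b)", "clear(e)", "handempty", "on(e,c)", "ontable(a)"]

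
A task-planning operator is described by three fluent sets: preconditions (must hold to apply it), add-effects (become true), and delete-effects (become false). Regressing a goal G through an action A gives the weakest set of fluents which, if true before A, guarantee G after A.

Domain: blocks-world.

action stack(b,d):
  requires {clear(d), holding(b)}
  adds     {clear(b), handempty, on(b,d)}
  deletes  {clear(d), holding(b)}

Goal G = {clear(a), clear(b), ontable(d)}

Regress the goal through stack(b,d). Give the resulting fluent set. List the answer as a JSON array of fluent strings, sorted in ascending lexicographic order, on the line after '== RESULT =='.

Regress:
  G ∩ del = {}  (empty — regression defined)
  G \ add = {clear(a), clear(b), ontable(d)} \ {clear(b), handempty, on(b,d)} = {clear(a), ontable(d)}
  ∪ pre   = {clear(a), ontable(d)} ∪ {clear(d), holding(b)}
          = {clear(a), clear(d), holding(b), ontable(d)}

== RESULT ==
["clear(a)", "clear(d)", "holding(b)", "ontable(d)"]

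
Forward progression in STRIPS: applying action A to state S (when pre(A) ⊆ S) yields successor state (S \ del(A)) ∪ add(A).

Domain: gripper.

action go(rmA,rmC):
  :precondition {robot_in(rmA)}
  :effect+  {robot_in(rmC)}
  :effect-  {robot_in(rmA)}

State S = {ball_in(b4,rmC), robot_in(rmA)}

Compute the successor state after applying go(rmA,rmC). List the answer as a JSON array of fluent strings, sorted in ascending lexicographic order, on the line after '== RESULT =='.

Progress:
  pre ⊆ S: {robot_in(rmA)} ⊆ S  — applicable
  S \ del = {ball_in(b4,rmC)}
  ∪ add   = {ball_in(b4,rmC), robot_in(rmC)}

== RESULT ==
["ball_in(b4,rmC)", "robot_in(rmC)"]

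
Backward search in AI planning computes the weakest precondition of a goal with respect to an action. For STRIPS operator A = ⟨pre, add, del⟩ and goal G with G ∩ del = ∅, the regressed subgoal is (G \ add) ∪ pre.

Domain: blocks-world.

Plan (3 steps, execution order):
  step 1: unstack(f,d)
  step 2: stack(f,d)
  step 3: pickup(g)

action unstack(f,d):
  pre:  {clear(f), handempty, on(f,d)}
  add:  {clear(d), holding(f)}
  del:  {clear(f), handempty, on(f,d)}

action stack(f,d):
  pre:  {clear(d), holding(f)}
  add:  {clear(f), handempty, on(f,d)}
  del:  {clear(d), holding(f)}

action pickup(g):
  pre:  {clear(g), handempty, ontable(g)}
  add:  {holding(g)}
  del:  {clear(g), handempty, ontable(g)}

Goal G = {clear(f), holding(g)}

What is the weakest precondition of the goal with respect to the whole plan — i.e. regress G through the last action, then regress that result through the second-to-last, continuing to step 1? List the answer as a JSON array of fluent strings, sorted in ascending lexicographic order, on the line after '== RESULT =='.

Regress step by step:
  through step 3 (pickup(g)): drop {holding(g)}, keep {clear(f)}, require {clear(g), handempty, ontable(g)}
    → {clear(f), clear(g), handempty, ontable(g)}
  through step 2 (stack(f,d)): drop {clear(f), handempty}, keep {clear(g), ontable(g)}, require {clear(d), holding(f)}
    → {clear(d), clear(g), holding(f), ontable(g)}
  through step 1 (unstack(f,d)): drop {clear(d), holding(f)}, keep {clear(g), ontable(g)}, require {clear(f), handempty, on(f,d)}
    → {clear(f), clear(g), handempty, on(f,d), ontable(g)}

== RESULT ==
["clear(f)", "clear(g)", "handempty", "on(f,d)", "ontable(g)"]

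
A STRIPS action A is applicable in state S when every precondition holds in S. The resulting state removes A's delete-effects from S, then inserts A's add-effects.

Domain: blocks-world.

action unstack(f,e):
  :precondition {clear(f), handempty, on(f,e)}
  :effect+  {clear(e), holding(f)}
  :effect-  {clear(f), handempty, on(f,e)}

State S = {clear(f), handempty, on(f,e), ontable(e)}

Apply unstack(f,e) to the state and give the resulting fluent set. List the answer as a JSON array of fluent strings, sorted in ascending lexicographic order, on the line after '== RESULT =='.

Progress:
  pre ⊆ S: {clear(f), handempty, on(f,e)} ⊆ S  — applicable
  S \ del = {ontable(e)}
  ∪ add   = {clear(e), holding(f), ontable(e)}

== RESULT ==
["clear(e)", "holding(f)", "ontable(e)"]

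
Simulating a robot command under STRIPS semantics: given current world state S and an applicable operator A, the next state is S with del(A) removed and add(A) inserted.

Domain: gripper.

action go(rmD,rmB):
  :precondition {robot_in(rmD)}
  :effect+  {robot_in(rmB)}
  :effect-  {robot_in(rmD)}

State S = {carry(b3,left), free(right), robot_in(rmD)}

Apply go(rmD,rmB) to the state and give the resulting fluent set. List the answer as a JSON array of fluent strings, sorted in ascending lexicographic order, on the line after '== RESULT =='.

Compute (S \ del) ∪ add:
  pre ⊆ S: {robot_in(rmD)} ⊆ S  — applicable
  S \ del = {carry(b3,left), free(right)}
  ∪ add   = {carry(b3,left), free(right), robot_in(rmB)}

== RESULT ==
["carry(b3,left)", "free(right)", "robot_in(rmB)"]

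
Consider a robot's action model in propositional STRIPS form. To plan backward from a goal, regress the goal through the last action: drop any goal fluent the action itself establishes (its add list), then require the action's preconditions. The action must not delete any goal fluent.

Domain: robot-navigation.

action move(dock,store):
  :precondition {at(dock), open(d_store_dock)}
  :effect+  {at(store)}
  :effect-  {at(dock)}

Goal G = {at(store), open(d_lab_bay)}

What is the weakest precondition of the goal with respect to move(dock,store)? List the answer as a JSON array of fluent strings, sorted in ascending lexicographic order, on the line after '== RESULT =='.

Regress:
  G ∩ del = {}  (empty — regression defined)
  G \ add = {at(store), open(d_lab_bay)} \ {at(store)} = {open(d_lab_bay)}
  ∪ pre   = {open(d_lab_bay)} ∪ {at(dock), open(d_store_dock)}
          = {at(dock), open(d_lab_bay), open(d_store_dock)}

== RESULT ==
["at(dock)", "open(d_lab_bay)", "open(d_store_dock)"]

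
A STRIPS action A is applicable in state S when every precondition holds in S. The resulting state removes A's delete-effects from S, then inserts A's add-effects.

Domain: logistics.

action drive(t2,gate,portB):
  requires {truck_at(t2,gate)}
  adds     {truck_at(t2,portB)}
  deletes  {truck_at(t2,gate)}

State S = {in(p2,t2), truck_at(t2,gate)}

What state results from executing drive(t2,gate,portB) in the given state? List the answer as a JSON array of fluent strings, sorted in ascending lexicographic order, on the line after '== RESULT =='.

Progress:
  pre ⊆ S: {truck_at(t2,gate)} ⊆ S  — applicable
  S \ del = {in(p2,t2)}
  ∪ add   = {in(p2,t2), truck_at(t2,portB)}

== RESULT ==
["in(p2,t2)", "truck_at(t2,portB)"]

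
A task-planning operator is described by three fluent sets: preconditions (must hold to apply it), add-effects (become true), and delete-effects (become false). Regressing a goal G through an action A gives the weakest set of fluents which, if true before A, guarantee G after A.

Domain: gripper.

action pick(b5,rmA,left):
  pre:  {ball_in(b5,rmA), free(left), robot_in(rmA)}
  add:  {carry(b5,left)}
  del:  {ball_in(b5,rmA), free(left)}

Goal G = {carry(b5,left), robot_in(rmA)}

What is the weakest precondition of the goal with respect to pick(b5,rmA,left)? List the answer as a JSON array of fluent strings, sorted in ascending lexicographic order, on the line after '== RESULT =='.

Compute (G \ add) ∪ pre:
  G ∩ del = {}  (empty — regression defined)
  G \ add = {carry(b5,left), robot_in(rmA)} \ {carry(b5,left)} = {robot_in(rmA)}
  ∪ pre   = {robot_in(rmA)} ∪ {ball_in(b5,rmA), free(left), robot_in(rmA)}
          = {ball_in(b5,rmA), free(left), robot_in(rmA)}

== RESULT ==
["ball_in(b5,rmA)", "free(left)", "robot_in(rmA)"]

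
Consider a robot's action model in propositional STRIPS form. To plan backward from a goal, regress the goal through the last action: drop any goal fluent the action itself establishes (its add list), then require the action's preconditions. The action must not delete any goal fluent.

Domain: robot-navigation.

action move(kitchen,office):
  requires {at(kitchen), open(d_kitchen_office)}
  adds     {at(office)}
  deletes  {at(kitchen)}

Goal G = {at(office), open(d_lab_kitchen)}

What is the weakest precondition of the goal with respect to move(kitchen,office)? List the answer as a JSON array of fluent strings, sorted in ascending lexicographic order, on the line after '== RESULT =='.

Regress:
  G ∩ del = {}  (empty — regression defined)
  G \ add = {at(office), open(d_lab_kitchen)} \ {at(office)} = {open(d_lab_kitchen)}
  ∪ pre   = {open(d_lab_kitchen)} ∪ {at(kitchen), open(d_kitchen_office)}
          = {at(kitchen), open(d_kitchen_office), open(d_lab_kitchen)}

== RESULT ==
["at(kitchen)", "open(d_kitchen_office)", "open(d_lab_kitchen)"]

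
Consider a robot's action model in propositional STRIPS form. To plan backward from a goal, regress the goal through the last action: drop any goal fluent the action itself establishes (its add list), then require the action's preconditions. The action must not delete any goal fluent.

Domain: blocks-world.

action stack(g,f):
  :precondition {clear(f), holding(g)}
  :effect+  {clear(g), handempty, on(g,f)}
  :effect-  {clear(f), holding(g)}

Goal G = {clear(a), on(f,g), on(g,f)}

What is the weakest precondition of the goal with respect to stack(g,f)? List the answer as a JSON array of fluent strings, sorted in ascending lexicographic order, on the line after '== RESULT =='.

Compute (G \ add) ∪ pre:
  G ∩ del = {}  (empty — regression defined)
  G \ add = {clear(a), on(f,g), on(g,f)} \ {clear(g), handempty, on(g,f)} = {clear(a), on(f,g)}
  ∪ pre   = {clear(a), on(f,g)} ∪ {clear(f), holding(g)}
          = {clear(a), clear(f), holding(g), on(f,g)}

== RESULT ==
["clear(a)", "clear(f)", "holding(g)", "on(f,g)"]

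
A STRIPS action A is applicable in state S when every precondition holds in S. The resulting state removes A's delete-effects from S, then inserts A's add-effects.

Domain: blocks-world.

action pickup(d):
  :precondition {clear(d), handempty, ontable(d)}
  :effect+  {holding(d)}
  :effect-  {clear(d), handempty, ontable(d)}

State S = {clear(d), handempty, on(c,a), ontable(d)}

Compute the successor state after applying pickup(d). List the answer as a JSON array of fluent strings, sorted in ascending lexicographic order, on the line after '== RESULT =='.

Progress:
  pre ⊆ S: {clear(d), handempty, ontable(d)} ⊆ S  — applicable
  S \ del = {on(c,a)}
  ∪ add   = {holding(d), on(c,a)}

== RESULT ==
["holding(d)", "on(c,a)"]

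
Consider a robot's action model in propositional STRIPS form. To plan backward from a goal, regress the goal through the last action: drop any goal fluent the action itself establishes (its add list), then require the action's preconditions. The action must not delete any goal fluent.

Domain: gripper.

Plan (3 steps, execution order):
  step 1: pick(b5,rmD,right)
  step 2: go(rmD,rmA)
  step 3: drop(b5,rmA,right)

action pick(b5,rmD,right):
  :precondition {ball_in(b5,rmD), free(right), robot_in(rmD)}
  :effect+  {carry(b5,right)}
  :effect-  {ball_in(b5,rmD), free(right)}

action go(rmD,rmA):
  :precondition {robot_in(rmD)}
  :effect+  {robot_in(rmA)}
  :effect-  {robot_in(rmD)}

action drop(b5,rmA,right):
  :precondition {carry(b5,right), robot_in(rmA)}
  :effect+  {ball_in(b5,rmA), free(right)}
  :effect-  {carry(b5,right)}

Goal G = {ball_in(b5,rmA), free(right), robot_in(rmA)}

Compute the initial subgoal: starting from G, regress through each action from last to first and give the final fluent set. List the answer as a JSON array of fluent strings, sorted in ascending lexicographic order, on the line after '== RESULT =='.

Regress step by step:
  through step 3 (drop(b5,rmA,right)): drop {ball_in(b5,rmA), free(right)}, keep {robot_in(rmA)}, require {carry(b5,right), robot_in(rmA)}
    → {carry(b5,right), robot_in(rmA)}
  through step 2 (go(rmD,rmA)): drop {robot_in(rmA)}, keep {carry(b5,right)}, require {robot_in(rmD)}
    → {carry(b5,right), robot_in(rmD)}
  through step 1 (pick(b5,rmD,right)): drop {carry(b5,right)}, keep {robot_in(rmD)}, require {ball_in(b5,rmD), free(right), robot_in(rmD)}
    → {ball_in(b5,rmD), free(right), robot_in(rmD)}

== RESULT ==
["ball_in(b5,rmD)", "free(right)", "robot_in(rmD)"]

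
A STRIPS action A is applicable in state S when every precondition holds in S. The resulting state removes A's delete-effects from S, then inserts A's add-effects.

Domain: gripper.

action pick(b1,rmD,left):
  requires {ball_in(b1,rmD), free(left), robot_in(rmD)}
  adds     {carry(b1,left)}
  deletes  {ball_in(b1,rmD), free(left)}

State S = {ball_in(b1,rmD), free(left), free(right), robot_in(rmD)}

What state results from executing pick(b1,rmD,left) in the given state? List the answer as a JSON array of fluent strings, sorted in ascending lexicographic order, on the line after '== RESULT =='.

Progress:
  pre ⊆ S: {ball_in(b1,rmD), free(left), robot_in(rmD)} ⊆ S  — applicable
  S \ del = {free(right), robot_in(rmD)}
  ∪ add   = {carry(b1,left), free(right), robot_in(rmD)}

== RESULT ==
["carry(b1,left)", "free(right)", "robot_in(rmD)"]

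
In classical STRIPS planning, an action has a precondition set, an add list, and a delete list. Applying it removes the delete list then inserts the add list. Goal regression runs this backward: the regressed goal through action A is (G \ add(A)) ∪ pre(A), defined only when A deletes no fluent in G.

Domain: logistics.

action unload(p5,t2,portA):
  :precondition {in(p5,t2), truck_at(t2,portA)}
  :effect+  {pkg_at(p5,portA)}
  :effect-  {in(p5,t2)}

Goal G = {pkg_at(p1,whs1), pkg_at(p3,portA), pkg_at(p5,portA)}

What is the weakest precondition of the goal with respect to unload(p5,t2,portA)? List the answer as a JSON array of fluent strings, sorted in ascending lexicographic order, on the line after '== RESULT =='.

Regress:
  G ∩ del = {}  (empty — regression defined)
  G \ add = {pkg_at(p1,whs1), pkg_at(p3,portA), pkg_at(p5,portA)} \ {pkg_at(p5,portA)} = {pkg_at(p1,whs1), pkg_at(p3,portA)}
  ∪ pre   = {pkg_at(p1,whs1), pkg_at(p3,portA)} ∪ {in(p5,t2), truck_at(t2,portA)}
          = {in(p5,t2), pkg_at(p1,whs1), pkg_at(p3,portA), truck_at(t2,portA)}

== RESULT ==
["in(p5,t2)", "pkg_at(p1,whs1)", "pkg_at(p3,portA)", "truck_at(t2,portA)"]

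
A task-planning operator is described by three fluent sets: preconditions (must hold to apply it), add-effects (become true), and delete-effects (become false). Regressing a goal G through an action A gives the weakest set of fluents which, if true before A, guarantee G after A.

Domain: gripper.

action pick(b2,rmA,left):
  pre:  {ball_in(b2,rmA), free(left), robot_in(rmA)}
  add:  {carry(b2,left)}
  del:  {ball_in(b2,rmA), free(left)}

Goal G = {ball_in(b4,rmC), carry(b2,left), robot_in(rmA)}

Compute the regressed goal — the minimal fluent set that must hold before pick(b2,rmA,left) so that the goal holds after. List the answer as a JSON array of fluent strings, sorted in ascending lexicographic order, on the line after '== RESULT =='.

Regress:
  G ∩ del = {}  (empty — regression defined)
  G \ add = {ball_in(b4,rmC), carry(b2,left), robot_in(rmA)} \ {carry(b2,left)} = {ball_in(b4,rmC), robot_in(rmA)}
  ∪ pre   = {ball_in(b4,rmC), robot_in(rmA)} ∪ {ball_in(b2,rmA), free(left), robot_in(rmA)}
          = {ball_in(b2,rmA), ball_in(b4,rmC), free(left), robot_in(rmA)}

== RESULT ==
["ball_in(b2,rmA)", "ball_in(b4,rmC)", "free(left)", "robot_in(rmA)"]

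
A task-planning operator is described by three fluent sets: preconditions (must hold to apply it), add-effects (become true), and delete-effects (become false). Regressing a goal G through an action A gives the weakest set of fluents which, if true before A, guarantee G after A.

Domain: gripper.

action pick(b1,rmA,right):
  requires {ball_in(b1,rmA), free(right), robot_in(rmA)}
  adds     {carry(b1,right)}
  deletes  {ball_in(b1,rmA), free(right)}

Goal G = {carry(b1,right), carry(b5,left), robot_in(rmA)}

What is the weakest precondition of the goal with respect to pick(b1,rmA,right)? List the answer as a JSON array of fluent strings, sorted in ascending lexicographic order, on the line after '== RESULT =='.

Regress:
  G ∩ del = {}  (empty — regression defined)
  G \ add = {carry(b1,right), carry(b5,left), robot_in(rmA)} \ {carry(b1,right)} = {carry(b5,left), robot_in(rmA)}
  ∪ pre   = {carry(b5,left), robot_in(rmA)} ∪ {ball_in(b1,rmA), free(right), robot_in(rmA)}
          = {ball_in(b1,rmA), carry(b5,left), free(right), robot_in(rmA)}

== RESULT ==
["ball_in(b1,rmA)", "carry(b5,left)", "free(right)", "robot_in(rmA)"]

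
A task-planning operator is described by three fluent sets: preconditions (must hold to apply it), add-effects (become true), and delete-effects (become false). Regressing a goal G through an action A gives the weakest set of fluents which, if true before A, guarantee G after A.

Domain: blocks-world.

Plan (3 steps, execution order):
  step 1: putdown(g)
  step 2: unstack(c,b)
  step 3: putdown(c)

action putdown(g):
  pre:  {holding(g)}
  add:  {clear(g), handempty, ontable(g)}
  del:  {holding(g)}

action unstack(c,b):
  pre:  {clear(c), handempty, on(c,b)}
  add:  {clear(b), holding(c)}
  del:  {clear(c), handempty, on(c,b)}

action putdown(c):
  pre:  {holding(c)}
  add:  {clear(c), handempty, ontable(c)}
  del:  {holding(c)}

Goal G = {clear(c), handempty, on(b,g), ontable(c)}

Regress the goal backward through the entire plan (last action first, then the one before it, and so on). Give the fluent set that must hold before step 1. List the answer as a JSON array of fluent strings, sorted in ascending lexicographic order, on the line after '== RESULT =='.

Work backward from the goal:
  through step 3 (putdown(c)): drop {clear(c), handempty, ontable(c)}, keep {on(b,g)}, require {holding(c)}
    → {holding(c), on(b,g)}
  through step 2 (unstack(c,b)): drop {holding(c)}, keep {on(b,g)}, require {clear(c), handempty, on(c,b)}
    → {clear(c), handempty, on(b,g), on(c,b)}
  through step 1 (putdown(g)): drop {handempty}, keep {clear(c), on(b,g), on(c,b)}, require {holding(g)}
    → {clear(c), holding(g), on(b,g), on(c,b)}

== RESULT ==
["clear(c)", "holding(g)", "on(b,g)", "on(c,b)"]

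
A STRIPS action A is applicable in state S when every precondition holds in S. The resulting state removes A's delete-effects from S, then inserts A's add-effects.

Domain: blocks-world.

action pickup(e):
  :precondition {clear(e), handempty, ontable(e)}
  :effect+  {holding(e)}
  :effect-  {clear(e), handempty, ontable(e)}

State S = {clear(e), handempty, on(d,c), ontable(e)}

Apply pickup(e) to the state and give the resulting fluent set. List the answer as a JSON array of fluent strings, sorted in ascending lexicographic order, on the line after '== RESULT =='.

Compute (S \ del) ∪ add:
  pre ⊆ S: {clear(e), handempty, ontable(e)} ⊆ S  — applicable
  S \ del = {on(d,c)}
  ∪ add   = {holding(e), on(d,c)}

== RESULT ==
["holding(e)", "on(d,c)"]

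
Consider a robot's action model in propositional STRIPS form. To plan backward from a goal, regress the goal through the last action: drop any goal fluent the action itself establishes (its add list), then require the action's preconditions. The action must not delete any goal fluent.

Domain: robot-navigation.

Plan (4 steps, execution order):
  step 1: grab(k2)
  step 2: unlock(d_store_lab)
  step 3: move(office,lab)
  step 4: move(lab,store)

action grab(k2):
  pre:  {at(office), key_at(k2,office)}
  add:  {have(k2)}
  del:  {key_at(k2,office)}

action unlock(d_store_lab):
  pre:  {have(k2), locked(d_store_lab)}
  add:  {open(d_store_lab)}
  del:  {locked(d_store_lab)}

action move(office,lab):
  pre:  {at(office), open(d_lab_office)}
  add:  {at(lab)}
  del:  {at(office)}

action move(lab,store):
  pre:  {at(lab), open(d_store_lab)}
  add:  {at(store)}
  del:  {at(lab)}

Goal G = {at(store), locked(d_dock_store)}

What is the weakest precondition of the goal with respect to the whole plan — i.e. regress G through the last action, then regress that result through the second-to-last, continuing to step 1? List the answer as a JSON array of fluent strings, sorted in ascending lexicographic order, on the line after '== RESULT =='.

Work backward from the goal:
  through step 4 (move(lab,store)): drop {at(store)}, keep {locked(d_dock_store)}, require {at(lab), open(d_store_lab)}
    → {at(lab), locked(d_dock_store), open(d_store_lab)}
  through step 3 (move(office,lab)): drop {at(lab)}, keep {locked(d_dock_store), open(d_store_lab)}, require {at(office), open(d_lab_office)}
    → {at(office), locked(d_dock_store), open(d_lab_office), open(d_store_lab)}
  through step 2 (unlock(d_store_lab)): drop {open(d_store_lab)}, keep {at(office), locked(d_dock_store), open(d_lab_office)}, require {have(k2), locked(d_store_lab)}
    → {at(office), have(k2), locked(d_dock_store), locked(d_store_lab), open(d_lab_office)}
  through step 1 (grab(k2)): drop {have(k2)}, keep {at(office), locked(d_dock_store), locked(d_store_lab), open(d_lab_office)}, require {at(office), key_at(k2,office)}
    → {at(office), key_at(k2,office), locked(d_dock_store), locked(d_store_lab), open(d_lab_office)}

== RESULT ==
["at(office)", "key_at(k2,office)", "locked(d_dock_store)", "locked(d_store_lab)", "open(d_lab_office)"]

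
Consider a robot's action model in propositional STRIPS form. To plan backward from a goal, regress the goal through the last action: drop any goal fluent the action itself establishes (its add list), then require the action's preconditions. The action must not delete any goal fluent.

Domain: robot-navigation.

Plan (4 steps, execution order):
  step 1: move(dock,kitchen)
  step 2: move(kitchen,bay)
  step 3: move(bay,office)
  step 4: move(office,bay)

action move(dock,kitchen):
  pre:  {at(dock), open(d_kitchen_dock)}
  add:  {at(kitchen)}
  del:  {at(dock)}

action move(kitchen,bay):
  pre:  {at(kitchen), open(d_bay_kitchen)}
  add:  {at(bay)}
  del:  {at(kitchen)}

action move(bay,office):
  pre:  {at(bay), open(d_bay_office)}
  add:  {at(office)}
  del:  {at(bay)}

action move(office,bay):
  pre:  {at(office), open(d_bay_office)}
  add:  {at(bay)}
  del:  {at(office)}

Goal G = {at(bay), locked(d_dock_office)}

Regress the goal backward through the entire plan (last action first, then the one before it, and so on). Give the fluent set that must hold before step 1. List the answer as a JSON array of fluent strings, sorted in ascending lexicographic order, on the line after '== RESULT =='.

Work backward from the goal:
  through step 4 (move(office,bay)): drop {at(bay)}, keep {locked(d_dock_office)}, require {at(office), open(d_bay_office)}
    → {at(office), locked(d_dock_office), open(d_bay_office)}
  through step 3 (move(bay,office)): drop {at(office)}, keep {locked(d_dock_office), open(d_bay_office)}, require {at(bay), open(d_bay_office)}
    → {at(bay), locked(d_dock_office), open(d_bay_office)}
  through step 2 (move(kitchen,bay)): drop {at(bay)}, keep {locked(d_dock_office), open(d_bay_office)}, require {at(kitchen), open(d_bay_kitchen)}
    → {at(kitchen), locked(d_dock_office), open(d_bay_kitchen), open(d_bay_office)}
  through step 1 (move(dock,kitchen)): drop {at(kitchen)}, keep {locked(d_dock_office), open(d_bay_kitchen), open(d_bay_office)}, require {at(dock), open(d_kitchen_dock)}
    → {at(dock), locked(d_dock_office), open(d_bay_kitchen), open(d_bay_office), open(d_kitchen_dock)}

== RESULT ==
["at(dock)", "locked(d_dock_office)", "open(d_bay_kitchen)", "open(d_bay_office)", "open(d_kitchen_dock)"]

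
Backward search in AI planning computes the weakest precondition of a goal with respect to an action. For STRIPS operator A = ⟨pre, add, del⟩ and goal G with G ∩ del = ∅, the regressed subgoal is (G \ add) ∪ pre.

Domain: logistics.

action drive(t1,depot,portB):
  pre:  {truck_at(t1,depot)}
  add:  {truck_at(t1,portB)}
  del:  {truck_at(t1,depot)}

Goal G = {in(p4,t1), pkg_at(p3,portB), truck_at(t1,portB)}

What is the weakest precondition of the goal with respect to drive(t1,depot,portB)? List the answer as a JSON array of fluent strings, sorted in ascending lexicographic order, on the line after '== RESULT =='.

Compute (G \ add) ∪ pre:
  G ∩ del = {}  (empty — regression defined)
  G \ add = {in(p4,t1), pkg_at(p3,portB), truck_at(t1,portB)} \ {truck_at(t1,portB)} = {in(p4,t1), pkg_at(p3,portB)}
  ∪ pre   = {in(p4,t1), pkg_at(p3,portB)} ∪ {truck_at(t1,depot)}
          = {in(p4,t1), pkg_at(p3,portB), truck_at(t1,depot)}

== RESULT ==
["in(p4,t1)", "pkg_at(p3,portB)", "truck_at(t1,depot)"]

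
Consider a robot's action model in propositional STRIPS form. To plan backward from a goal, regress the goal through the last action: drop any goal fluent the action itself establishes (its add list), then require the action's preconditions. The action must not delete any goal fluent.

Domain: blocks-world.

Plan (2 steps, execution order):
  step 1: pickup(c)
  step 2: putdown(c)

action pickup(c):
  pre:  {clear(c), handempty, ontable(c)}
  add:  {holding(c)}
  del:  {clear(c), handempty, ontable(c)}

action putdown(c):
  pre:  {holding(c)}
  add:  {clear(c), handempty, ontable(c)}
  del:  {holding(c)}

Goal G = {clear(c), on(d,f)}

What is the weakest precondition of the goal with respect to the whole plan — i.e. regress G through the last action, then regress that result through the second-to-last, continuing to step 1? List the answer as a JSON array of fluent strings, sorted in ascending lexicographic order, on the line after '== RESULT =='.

Regress step by step:
  through step 2 (putdown(c)): drop {clear(c)}, keep {on(d,f)}, require {holding(c)}
    → {holding(c), on(d,f)}
  through step 1 (pickup(c)): drop {holding(c)}, keep {on(d,f)}, require {clear(c), handempty, ontable(c)}
    → {clear(c), handempty, on(d,f), ontable(c)}

== RESULT ==
["clear(c)", "handempty", "on(d,f)", "ontable(c)"]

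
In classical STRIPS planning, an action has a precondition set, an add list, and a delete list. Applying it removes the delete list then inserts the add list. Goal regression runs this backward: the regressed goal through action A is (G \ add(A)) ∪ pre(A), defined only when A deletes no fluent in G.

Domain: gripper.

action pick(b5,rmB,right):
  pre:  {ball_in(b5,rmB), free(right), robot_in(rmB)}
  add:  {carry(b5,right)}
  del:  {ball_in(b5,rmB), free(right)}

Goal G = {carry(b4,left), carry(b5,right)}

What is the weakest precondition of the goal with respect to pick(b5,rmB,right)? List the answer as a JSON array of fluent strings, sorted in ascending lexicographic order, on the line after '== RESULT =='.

Regress:
  G ∩ del = {}  (empty — regression defined)
  G \ add = {carry(b4,left), carry(b5,right)} \ {carry(b5,right)} = {carry(b4,left)}
  ∪ pre   = {carry(b4,left)} ∪ {ball_in(b5,rmB), free(right), robot_in(rmB)}
          = {ball_in(b5,rmB), carry(b4,left), free(right), robot_in(rmB)}

== RESULT ==
["ball_in(b5,rmB)", "carry(b4,left)", "free(right)", "robot_in(rmB)"]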